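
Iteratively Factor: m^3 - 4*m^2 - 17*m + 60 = (m - 3)*(m^2 - m - 20) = (m - 5)*(m - 3)*(m + 4)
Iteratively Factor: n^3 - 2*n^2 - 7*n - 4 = (n + 1)*(n^2 - 3*n - 4) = (n - 4)*(n + 1)*(n + 1)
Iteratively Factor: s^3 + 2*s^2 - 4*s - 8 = (s + 2)*(s^2 - 4) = (s - 2)*(s + 2)*(s + 2)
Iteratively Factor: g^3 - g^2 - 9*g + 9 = (g + 3)*(g^2 - 4*g + 3) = (g - 1)*(g + 3)*(g - 3)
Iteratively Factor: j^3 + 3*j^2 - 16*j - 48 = (j + 4)*(j^2 - j - 12) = (j + 3)*(j + 4)*(j - 4)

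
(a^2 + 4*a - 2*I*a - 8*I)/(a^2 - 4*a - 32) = (a - 2*I)/(a - 8)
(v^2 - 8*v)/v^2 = (v - 8)/v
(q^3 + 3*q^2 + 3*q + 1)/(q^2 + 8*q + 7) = (q^2 + 2*q + 1)/(q + 7)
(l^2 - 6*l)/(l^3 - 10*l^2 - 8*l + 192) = l/(l^2 - 4*l - 32)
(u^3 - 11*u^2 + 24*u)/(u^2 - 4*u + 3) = u*(u - 8)/(u - 1)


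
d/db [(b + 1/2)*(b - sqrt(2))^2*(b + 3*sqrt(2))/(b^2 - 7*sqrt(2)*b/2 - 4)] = (4*b^5 - 19*sqrt(2)*b^4 + b^4 - 60*b^3 - 7*sqrt(2)*b^3 - 9*b^2 + 34*sqrt(2)*b^2 - 20*sqrt(2)*b + 160*b - 48*sqrt(2) + 82)/(2*b^4 - 14*sqrt(2)*b^3 + 33*b^2 + 56*sqrt(2)*b + 32)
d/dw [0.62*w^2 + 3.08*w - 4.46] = 1.24*w + 3.08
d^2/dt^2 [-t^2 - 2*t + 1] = -2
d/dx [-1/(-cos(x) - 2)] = sin(x)/(cos(x) + 2)^2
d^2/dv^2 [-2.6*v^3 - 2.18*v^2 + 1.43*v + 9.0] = -15.6*v - 4.36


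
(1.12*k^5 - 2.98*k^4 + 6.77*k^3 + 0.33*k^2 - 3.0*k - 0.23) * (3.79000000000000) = 4.2448*k^5 - 11.2942*k^4 + 25.6583*k^3 + 1.2507*k^2 - 11.37*k - 0.8717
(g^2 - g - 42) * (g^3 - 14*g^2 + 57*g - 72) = g^5 - 15*g^4 + 29*g^3 + 459*g^2 - 2322*g + 3024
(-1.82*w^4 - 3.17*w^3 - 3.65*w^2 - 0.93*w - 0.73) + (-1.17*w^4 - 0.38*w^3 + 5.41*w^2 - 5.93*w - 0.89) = -2.99*w^4 - 3.55*w^3 + 1.76*w^2 - 6.86*w - 1.62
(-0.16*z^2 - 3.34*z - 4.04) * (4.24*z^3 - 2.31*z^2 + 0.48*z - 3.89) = -0.6784*z^5 - 13.792*z^4 - 9.491*z^3 + 8.3516*z^2 + 11.0534*z + 15.7156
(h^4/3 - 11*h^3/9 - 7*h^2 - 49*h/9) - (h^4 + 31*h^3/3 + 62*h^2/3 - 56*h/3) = -2*h^4/3 - 104*h^3/9 - 83*h^2/3 + 119*h/9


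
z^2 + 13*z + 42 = (z + 6)*(z + 7)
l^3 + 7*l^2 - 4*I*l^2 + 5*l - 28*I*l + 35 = (l + 7)*(l - 5*I)*(l + I)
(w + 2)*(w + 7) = w^2 + 9*w + 14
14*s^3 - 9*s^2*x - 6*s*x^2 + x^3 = (-7*s + x)*(-s + x)*(2*s + x)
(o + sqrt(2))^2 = o^2 + 2*sqrt(2)*o + 2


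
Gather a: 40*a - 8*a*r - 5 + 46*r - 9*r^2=a*(40 - 8*r) - 9*r^2 + 46*r - 5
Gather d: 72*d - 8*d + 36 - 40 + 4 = 64*d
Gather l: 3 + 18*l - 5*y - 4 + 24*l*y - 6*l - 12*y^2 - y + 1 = l*(24*y + 12) - 12*y^2 - 6*y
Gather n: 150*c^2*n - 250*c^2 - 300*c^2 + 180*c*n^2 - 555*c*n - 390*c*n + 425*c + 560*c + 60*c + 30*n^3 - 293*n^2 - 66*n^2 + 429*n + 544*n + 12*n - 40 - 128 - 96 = -550*c^2 + 1045*c + 30*n^3 + n^2*(180*c - 359) + n*(150*c^2 - 945*c + 985) - 264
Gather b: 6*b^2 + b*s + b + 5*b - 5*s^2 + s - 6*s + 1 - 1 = 6*b^2 + b*(s + 6) - 5*s^2 - 5*s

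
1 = 1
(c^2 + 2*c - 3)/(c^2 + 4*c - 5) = (c + 3)/(c + 5)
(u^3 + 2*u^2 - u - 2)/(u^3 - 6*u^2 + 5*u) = (u^2 + 3*u + 2)/(u*(u - 5))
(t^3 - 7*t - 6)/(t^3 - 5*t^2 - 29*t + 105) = (t^2 + 3*t + 2)/(t^2 - 2*t - 35)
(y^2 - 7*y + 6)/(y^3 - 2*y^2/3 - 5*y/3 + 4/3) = 3*(y - 6)/(3*y^2 + y - 4)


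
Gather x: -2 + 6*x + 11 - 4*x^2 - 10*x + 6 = -4*x^2 - 4*x + 15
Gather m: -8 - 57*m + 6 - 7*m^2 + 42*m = -7*m^2 - 15*m - 2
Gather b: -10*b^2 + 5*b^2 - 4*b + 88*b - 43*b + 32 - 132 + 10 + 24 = -5*b^2 + 41*b - 66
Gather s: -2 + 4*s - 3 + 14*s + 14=18*s + 9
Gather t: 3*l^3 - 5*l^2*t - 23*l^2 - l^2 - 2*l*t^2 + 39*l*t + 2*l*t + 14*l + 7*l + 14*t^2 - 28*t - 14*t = 3*l^3 - 24*l^2 + 21*l + t^2*(14 - 2*l) + t*(-5*l^2 + 41*l - 42)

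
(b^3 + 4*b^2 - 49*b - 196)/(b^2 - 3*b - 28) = b + 7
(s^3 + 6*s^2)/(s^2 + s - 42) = s^2*(s + 6)/(s^2 + s - 42)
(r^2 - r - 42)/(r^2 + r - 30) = (r - 7)/(r - 5)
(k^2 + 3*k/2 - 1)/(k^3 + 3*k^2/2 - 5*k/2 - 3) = (2*k - 1)/(2*k^2 - k - 3)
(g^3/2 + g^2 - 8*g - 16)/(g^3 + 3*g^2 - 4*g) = (g^2/2 - g - 4)/(g*(g - 1))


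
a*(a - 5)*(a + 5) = a^3 - 25*a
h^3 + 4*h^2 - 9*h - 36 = (h - 3)*(h + 3)*(h + 4)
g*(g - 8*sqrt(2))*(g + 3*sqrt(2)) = g^3 - 5*sqrt(2)*g^2 - 48*g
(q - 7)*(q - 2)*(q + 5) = q^3 - 4*q^2 - 31*q + 70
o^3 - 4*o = o*(o - 2)*(o + 2)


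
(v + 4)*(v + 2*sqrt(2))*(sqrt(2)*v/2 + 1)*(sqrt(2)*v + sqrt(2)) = v^4 + 3*sqrt(2)*v^3 + 5*v^3 + 8*v^2 + 15*sqrt(2)*v^2 + 12*sqrt(2)*v + 20*v + 16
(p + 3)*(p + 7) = p^2 + 10*p + 21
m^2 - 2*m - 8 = (m - 4)*(m + 2)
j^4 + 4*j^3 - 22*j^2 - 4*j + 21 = (j - 3)*(j - 1)*(j + 1)*(j + 7)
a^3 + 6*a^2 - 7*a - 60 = (a - 3)*(a + 4)*(a + 5)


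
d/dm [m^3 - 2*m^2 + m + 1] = 3*m^2 - 4*m + 1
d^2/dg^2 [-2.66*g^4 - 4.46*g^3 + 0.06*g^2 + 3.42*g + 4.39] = -31.92*g^2 - 26.76*g + 0.12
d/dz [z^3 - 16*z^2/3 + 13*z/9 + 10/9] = 3*z^2 - 32*z/3 + 13/9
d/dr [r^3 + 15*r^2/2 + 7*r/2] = 3*r^2 + 15*r + 7/2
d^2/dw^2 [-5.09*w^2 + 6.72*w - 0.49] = -10.1800000000000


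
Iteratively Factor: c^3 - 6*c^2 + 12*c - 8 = (c - 2)*(c^2 - 4*c + 4) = (c - 2)^2*(c - 2)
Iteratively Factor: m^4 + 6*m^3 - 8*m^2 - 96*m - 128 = (m + 4)*(m^3 + 2*m^2 - 16*m - 32) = (m + 4)^2*(m^2 - 2*m - 8) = (m + 2)*(m + 4)^2*(m - 4)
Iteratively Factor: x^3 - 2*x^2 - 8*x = (x + 2)*(x^2 - 4*x) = x*(x + 2)*(x - 4)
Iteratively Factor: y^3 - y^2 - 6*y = (y - 3)*(y^2 + 2*y) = y*(y - 3)*(y + 2)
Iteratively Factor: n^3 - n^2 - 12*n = (n + 3)*(n^2 - 4*n) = n*(n + 3)*(n - 4)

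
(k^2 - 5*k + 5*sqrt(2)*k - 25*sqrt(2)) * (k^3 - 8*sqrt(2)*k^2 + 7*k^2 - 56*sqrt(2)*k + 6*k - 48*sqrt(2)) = k^5 - 3*sqrt(2)*k^4 + 2*k^4 - 109*k^3 - 6*sqrt(2)*k^3 - 190*k^2 + 87*sqrt(2)*k^2 + 90*sqrt(2)*k + 2320*k + 2400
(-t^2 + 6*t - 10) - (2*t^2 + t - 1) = -3*t^2 + 5*t - 9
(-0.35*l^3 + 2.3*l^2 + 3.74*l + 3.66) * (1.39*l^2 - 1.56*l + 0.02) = -0.4865*l^5 + 3.743*l^4 + 1.6036*l^3 - 0.701000000000001*l^2 - 5.6348*l + 0.0732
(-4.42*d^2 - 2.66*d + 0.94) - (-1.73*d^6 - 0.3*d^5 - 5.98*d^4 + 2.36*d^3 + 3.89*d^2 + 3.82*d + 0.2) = 1.73*d^6 + 0.3*d^5 + 5.98*d^4 - 2.36*d^3 - 8.31*d^2 - 6.48*d + 0.74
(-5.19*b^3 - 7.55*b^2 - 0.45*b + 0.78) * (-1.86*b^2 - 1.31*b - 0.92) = 9.6534*b^5 + 20.8419*b^4 + 15.5023*b^3 + 6.0847*b^2 - 0.6078*b - 0.7176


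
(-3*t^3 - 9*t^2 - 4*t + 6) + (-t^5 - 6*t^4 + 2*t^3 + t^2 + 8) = -t^5 - 6*t^4 - t^3 - 8*t^2 - 4*t + 14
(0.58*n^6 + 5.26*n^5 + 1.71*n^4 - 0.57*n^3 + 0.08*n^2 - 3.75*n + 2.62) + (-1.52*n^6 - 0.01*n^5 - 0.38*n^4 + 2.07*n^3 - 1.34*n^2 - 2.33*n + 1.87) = -0.94*n^6 + 5.25*n^5 + 1.33*n^4 + 1.5*n^3 - 1.26*n^2 - 6.08*n + 4.49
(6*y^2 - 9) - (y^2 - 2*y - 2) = 5*y^2 + 2*y - 7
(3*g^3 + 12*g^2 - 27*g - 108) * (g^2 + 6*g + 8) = 3*g^5 + 30*g^4 + 69*g^3 - 174*g^2 - 864*g - 864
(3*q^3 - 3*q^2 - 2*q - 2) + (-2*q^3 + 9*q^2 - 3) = q^3 + 6*q^2 - 2*q - 5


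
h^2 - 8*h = h*(h - 8)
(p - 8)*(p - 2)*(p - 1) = p^3 - 11*p^2 + 26*p - 16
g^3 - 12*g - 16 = (g - 4)*(g + 2)^2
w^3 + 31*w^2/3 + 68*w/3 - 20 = (w - 2/3)*(w + 5)*(w + 6)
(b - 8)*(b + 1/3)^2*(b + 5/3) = b^4 - 17*b^3/3 - 157*b^2/9 - 259*b/27 - 40/27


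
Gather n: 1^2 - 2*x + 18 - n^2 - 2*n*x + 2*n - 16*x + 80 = -n^2 + n*(2 - 2*x) - 18*x + 99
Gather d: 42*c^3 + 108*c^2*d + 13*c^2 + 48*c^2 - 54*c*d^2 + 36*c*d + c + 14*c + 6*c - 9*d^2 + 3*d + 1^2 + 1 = 42*c^3 + 61*c^2 + 21*c + d^2*(-54*c - 9) + d*(108*c^2 + 36*c + 3) + 2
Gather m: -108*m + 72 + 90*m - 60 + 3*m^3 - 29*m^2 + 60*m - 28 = 3*m^3 - 29*m^2 + 42*m - 16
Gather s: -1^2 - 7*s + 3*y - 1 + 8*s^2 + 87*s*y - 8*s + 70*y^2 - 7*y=8*s^2 + s*(87*y - 15) + 70*y^2 - 4*y - 2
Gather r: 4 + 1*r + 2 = r + 6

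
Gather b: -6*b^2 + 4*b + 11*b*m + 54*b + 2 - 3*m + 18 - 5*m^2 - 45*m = -6*b^2 + b*(11*m + 58) - 5*m^2 - 48*m + 20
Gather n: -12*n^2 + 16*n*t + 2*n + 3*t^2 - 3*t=-12*n^2 + n*(16*t + 2) + 3*t^2 - 3*t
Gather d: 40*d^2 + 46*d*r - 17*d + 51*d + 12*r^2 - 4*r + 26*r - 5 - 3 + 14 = 40*d^2 + d*(46*r + 34) + 12*r^2 + 22*r + 6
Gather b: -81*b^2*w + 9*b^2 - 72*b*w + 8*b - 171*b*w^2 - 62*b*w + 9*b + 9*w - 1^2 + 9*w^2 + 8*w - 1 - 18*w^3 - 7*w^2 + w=b^2*(9 - 81*w) + b*(-171*w^2 - 134*w + 17) - 18*w^3 + 2*w^2 + 18*w - 2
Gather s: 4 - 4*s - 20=-4*s - 16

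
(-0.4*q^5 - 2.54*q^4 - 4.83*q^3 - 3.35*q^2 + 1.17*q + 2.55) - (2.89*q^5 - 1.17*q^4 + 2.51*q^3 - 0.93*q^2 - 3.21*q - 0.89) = -3.29*q^5 - 1.37*q^4 - 7.34*q^3 - 2.42*q^2 + 4.38*q + 3.44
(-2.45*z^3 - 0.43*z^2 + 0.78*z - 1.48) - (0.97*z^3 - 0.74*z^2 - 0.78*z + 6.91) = -3.42*z^3 + 0.31*z^2 + 1.56*z - 8.39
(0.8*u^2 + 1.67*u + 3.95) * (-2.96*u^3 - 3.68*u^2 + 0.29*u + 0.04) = -2.368*u^5 - 7.8872*u^4 - 17.6056*u^3 - 14.0197*u^2 + 1.2123*u + 0.158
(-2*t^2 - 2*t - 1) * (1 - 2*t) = 4*t^3 + 2*t^2 - 1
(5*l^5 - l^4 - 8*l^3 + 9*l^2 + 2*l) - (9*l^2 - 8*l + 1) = 5*l^5 - l^4 - 8*l^3 + 10*l - 1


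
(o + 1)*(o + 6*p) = o^2 + 6*o*p + o + 6*p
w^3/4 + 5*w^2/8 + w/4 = w*(w/4 + 1/2)*(w + 1/2)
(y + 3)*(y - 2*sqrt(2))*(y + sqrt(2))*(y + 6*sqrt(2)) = y^4 + 3*y^3 + 5*sqrt(2)*y^3 - 16*y^2 + 15*sqrt(2)*y^2 - 48*y - 24*sqrt(2)*y - 72*sqrt(2)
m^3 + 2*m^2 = m^2*(m + 2)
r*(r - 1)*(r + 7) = r^3 + 6*r^2 - 7*r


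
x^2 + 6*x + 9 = (x + 3)^2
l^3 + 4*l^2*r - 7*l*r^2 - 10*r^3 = (l - 2*r)*(l + r)*(l + 5*r)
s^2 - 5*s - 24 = (s - 8)*(s + 3)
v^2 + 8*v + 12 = (v + 2)*(v + 6)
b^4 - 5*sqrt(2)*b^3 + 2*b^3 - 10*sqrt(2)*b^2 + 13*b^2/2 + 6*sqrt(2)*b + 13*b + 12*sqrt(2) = (b + 2)*(b - 4*sqrt(2))*(b - 3*sqrt(2)/2)*(b + sqrt(2)/2)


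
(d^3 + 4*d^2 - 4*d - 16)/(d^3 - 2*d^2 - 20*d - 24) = (d^2 + 2*d - 8)/(d^2 - 4*d - 12)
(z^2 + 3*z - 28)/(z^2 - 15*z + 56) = (z^2 + 3*z - 28)/(z^2 - 15*z + 56)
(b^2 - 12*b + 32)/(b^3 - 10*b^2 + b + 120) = (b - 4)/(b^2 - 2*b - 15)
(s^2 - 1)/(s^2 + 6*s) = (s^2 - 1)/(s*(s + 6))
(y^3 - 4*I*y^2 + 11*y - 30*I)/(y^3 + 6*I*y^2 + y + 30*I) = (y - 5*I)/(y + 5*I)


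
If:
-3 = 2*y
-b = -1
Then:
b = 1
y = -3/2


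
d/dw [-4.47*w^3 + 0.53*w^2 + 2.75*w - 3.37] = -13.41*w^2 + 1.06*w + 2.75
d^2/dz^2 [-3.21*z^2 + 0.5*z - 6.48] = -6.42000000000000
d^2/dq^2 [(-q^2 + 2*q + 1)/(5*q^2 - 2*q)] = 2*(40*q^3 + 75*q^2 - 30*q + 4)/(q^3*(125*q^3 - 150*q^2 + 60*q - 8))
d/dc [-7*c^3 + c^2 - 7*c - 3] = -21*c^2 + 2*c - 7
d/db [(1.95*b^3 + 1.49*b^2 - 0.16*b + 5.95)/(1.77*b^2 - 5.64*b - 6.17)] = (3.4515*b^4 - 21.996*b^3 - 44.2149*b^2 - 39.4496*b + 34.5452)/(3.1329*b^4 - 19.9656*b^3 + 9.9678*b^2 + 69.5976*b + 38.0689)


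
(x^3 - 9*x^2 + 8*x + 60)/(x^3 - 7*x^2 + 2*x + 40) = (x - 6)/(x - 4)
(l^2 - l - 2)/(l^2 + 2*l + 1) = (l - 2)/(l + 1)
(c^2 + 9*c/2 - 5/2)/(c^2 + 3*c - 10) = (c - 1/2)/(c - 2)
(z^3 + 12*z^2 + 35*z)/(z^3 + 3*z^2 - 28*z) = (z + 5)/(z - 4)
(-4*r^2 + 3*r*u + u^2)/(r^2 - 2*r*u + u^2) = (-4*r - u)/(r - u)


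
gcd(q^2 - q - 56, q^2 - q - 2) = 1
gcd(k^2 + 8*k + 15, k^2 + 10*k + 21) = k + 3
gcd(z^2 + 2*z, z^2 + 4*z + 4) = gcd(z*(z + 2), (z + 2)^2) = z + 2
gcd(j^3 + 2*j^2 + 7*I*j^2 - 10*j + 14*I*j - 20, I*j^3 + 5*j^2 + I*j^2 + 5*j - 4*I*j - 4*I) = 1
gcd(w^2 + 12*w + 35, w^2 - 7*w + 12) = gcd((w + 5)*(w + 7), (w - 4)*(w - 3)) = 1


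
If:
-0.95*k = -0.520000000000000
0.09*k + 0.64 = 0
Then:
No Solution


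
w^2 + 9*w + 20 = (w + 4)*(w + 5)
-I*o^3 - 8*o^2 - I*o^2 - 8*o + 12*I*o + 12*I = (o - 6*I)*(o - 2*I)*(-I*o - I)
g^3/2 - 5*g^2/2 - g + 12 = (g/2 + 1)*(g - 4)*(g - 3)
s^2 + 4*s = s*(s + 4)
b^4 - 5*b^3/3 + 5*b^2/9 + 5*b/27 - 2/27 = (b - 1)*(b - 2/3)*(b - 1/3)*(b + 1/3)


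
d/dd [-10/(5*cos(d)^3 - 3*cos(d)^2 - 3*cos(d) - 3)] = 30*(-5*cos(d)^2 + 2*cos(d) + 1)*sin(d)/(-5*cos(d)^3 + 3*cos(d)^2 + 3*cos(d) + 3)^2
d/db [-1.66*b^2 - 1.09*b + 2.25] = -3.32*b - 1.09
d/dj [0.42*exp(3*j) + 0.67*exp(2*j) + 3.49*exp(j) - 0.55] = (1.26*exp(2*j) + 1.34*exp(j) + 3.49)*exp(j)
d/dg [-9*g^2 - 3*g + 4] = -18*g - 3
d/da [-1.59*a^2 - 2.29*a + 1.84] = -3.18*a - 2.29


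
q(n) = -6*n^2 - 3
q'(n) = -12*n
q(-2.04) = -27.97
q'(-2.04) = 24.48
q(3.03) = -58.09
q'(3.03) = -36.36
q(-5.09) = -158.45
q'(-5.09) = 61.08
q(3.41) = -72.77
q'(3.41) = -40.92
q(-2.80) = -50.04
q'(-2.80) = 33.60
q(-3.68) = -84.25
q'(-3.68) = 44.16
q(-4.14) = -105.84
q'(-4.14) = 49.68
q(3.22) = -65.21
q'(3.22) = -38.64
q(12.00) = -867.00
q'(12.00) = -144.00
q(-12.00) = -867.00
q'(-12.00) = 144.00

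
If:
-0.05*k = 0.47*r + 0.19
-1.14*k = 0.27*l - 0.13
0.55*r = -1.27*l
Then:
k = 0.07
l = 0.18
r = -0.41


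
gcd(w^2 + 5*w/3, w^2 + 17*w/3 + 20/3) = w + 5/3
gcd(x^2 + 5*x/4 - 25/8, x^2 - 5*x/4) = x - 5/4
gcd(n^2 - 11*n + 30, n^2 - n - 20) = n - 5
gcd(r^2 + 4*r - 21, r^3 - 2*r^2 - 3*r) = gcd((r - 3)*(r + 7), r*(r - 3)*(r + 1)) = r - 3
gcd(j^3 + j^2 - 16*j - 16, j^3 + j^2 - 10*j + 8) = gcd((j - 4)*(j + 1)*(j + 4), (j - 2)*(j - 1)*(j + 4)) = j + 4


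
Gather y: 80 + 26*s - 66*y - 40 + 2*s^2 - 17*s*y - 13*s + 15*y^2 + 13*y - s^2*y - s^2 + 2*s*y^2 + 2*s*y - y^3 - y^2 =s^2 + 13*s - y^3 + y^2*(2*s + 14) + y*(-s^2 - 15*s - 53) + 40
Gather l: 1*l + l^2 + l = l^2 + 2*l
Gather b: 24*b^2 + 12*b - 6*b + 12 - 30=24*b^2 + 6*b - 18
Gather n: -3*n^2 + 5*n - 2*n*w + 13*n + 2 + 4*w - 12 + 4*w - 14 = -3*n^2 + n*(18 - 2*w) + 8*w - 24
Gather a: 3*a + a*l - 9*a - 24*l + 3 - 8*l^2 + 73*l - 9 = a*(l - 6) - 8*l^2 + 49*l - 6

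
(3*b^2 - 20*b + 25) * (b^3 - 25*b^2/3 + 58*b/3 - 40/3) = 3*b^5 - 45*b^4 + 749*b^3/3 - 635*b^2 + 750*b - 1000/3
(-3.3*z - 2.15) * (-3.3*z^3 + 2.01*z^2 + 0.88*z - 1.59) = 10.89*z^4 + 0.462000000000001*z^3 - 7.2255*z^2 + 3.355*z + 3.4185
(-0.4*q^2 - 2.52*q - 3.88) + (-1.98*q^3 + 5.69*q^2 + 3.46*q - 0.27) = -1.98*q^3 + 5.29*q^2 + 0.94*q - 4.15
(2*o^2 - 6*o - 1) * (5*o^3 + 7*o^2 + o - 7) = 10*o^5 - 16*o^4 - 45*o^3 - 27*o^2 + 41*o + 7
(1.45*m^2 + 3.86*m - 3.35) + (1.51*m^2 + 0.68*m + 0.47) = 2.96*m^2 + 4.54*m - 2.88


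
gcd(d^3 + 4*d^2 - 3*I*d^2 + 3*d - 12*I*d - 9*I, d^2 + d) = d + 1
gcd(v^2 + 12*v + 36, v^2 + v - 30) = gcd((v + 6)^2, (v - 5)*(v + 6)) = v + 6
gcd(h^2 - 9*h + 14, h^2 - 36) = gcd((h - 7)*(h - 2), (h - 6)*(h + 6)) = 1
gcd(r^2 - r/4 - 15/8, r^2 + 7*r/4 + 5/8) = r + 5/4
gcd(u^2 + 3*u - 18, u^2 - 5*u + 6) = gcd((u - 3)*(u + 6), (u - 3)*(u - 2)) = u - 3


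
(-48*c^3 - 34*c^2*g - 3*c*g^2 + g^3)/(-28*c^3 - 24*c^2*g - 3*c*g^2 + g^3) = (24*c^2 + 5*c*g - g^2)/(14*c^2 + 5*c*g - g^2)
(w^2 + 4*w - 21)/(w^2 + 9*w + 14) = (w - 3)/(w + 2)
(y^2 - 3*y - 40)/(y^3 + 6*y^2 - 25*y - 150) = (y - 8)/(y^2 + y - 30)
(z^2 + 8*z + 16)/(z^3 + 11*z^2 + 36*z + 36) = (z^2 + 8*z + 16)/(z^3 + 11*z^2 + 36*z + 36)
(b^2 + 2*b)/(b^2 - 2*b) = (b + 2)/(b - 2)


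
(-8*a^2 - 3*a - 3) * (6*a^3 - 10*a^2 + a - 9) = -48*a^5 + 62*a^4 + 4*a^3 + 99*a^2 + 24*a + 27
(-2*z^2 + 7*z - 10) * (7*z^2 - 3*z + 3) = -14*z^4 + 55*z^3 - 97*z^2 + 51*z - 30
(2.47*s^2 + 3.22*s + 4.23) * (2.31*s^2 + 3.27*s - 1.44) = 5.7057*s^4 + 15.5151*s^3 + 16.7439*s^2 + 9.1953*s - 6.0912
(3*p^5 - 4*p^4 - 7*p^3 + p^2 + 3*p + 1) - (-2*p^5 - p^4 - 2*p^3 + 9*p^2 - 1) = 5*p^5 - 3*p^4 - 5*p^3 - 8*p^2 + 3*p + 2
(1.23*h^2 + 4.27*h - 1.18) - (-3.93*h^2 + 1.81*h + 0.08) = 5.16*h^2 + 2.46*h - 1.26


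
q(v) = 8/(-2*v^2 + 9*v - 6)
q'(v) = 8*(4*v - 9)/(-2*v^2 + 9*v - 6)^2 = 8*(4*v - 9)/(2*v^2 - 9*v + 6)^2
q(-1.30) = -0.38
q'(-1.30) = -0.26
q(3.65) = 39.02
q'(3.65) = 1066.03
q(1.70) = 2.27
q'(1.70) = -1.42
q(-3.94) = -0.11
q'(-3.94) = -0.04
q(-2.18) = -0.23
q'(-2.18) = -0.11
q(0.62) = -6.73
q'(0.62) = -36.91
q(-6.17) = -0.06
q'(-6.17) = -0.01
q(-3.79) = -0.12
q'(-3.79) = -0.04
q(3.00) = 2.67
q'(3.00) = 2.67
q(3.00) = 2.67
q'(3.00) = 2.67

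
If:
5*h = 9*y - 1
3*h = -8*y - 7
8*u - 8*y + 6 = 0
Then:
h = -71/67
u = -329/268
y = -32/67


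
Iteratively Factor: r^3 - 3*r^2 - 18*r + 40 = (r + 4)*(r^2 - 7*r + 10) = (r - 2)*(r + 4)*(r - 5)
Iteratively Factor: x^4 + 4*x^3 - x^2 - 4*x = (x - 1)*(x^3 + 5*x^2 + 4*x) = (x - 1)*(x + 4)*(x^2 + x) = x*(x - 1)*(x + 4)*(x + 1)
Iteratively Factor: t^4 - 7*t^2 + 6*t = (t + 3)*(t^3 - 3*t^2 + 2*t) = (t - 2)*(t + 3)*(t^2 - t) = (t - 2)*(t - 1)*(t + 3)*(t)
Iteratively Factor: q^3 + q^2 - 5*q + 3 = (q + 3)*(q^2 - 2*q + 1) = (q - 1)*(q + 3)*(q - 1)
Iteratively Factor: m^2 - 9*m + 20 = (m - 5)*(m - 4)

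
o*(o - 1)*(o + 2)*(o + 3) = o^4 + 4*o^3 + o^2 - 6*o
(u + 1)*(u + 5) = u^2 + 6*u + 5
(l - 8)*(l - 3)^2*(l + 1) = l^4 - 13*l^3 + 43*l^2 - 15*l - 72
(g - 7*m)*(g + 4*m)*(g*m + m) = g^3*m - 3*g^2*m^2 + g^2*m - 28*g*m^3 - 3*g*m^2 - 28*m^3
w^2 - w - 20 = (w - 5)*(w + 4)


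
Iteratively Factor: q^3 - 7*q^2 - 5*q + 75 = (q + 3)*(q^2 - 10*q + 25) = (q - 5)*(q + 3)*(q - 5)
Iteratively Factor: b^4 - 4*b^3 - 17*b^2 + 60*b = (b)*(b^3 - 4*b^2 - 17*b + 60) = b*(b - 5)*(b^2 + b - 12) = b*(b - 5)*(b + 4)*(b - 3)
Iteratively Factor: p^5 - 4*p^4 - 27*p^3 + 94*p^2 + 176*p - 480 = (p - 2)*(p^4 - 2*p^3 - 31*p^2 + 32*p + 240) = (p - 2)*(p + 3)*(p^3 - 5*p^2 - 16*p + 80) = (p - 5)*(p - 2)*(p + 3)*(p^2 - 16) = (p - 5)*(p - 4)*(p - 2)*(p + 3)*(p + 4)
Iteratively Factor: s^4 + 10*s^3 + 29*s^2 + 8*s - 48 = (s + 3)*(s^3 + 7*s^2 + 8*s - 16) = (s + 3)*(s + 4)*(s^2 + 3*s - 4) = (s - 1)*(s + 3)*(s + 4)*(s + 4)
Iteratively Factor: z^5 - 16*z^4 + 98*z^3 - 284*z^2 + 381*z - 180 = (z - 3)*(z^4 - 13*z^3 + 59*z^2 - 107*z + 60) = (z - 3)^2*(z^3 - 10*z^2 + 29*z - 20) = (z - 4)*(z - 3)^2*(z^2 - 6*z + 5) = (z - 5)*(z - 4)*(z - 3)^2*(z - 1)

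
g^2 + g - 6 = (g - 2)*(g + 3)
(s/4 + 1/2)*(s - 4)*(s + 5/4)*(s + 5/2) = s^4/4 + 7*s^3/16 - 99*s^2/32 - 145*s/16 - 25/4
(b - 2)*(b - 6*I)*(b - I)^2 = b^4 - 2*b^3 - 8*I*b^3 - 13*b^2 + 16*I*b^2 + 26*b + 6*I*b - 12*I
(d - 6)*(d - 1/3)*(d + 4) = d^3 - 7*d^2/3 - 70*d/3 + 8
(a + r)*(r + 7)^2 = a*r^2 + 14*a*r + 49*a + r^3 + 14*r^2 + 49*r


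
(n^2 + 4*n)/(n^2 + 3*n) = (n + 4)/(n + 3)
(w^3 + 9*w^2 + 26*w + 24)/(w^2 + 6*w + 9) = (w^2 + 6*w + 8)/(w + 3)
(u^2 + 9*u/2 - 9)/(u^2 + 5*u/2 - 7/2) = (2*u^2 + 9*u - 18)/(2*u^2 + 5*u - 7)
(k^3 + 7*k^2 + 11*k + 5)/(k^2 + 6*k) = (k^3 + 7*k^2 + 11*k + 5)/(k*(k + 6))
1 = 1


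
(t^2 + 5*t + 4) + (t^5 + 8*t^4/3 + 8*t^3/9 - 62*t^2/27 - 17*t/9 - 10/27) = t^5 + 8*t^4/3 + 8*t^3/9 - 35*t^2/27 + 28*t/9 + 98/27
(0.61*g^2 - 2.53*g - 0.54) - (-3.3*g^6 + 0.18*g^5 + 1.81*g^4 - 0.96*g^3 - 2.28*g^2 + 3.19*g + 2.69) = 3.3*g^6 - 0.18*g^5 - 1.81*g^4 + 0.96*g^3 + 2.89*g^2 - 5.72*g - 3.23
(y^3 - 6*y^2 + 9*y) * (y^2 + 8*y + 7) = y^5 + 2*y^4 - 32*y^3 + 30*y^2 + 63*y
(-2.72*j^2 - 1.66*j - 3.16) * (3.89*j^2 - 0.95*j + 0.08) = -10.5808*j^4 - 3.8734*j^3 - 10.933*j^2 + 2.8692*j - 0.2528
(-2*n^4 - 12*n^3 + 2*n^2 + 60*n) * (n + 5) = -2*n^5 - 22*n^4 - 58*n^3 + 70*n^2 + 300*n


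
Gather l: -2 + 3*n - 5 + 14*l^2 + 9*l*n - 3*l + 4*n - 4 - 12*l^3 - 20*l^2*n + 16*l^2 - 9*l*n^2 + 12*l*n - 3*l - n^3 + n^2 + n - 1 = -12*l^3 + l^2*(30 - 20*n) + l*(-9*n^2 + 21*n - 6) - n^3 + n^2 + 8*n - 12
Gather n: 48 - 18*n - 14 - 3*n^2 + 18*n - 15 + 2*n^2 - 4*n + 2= -n^2 - 4*n + 21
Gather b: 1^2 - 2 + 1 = 0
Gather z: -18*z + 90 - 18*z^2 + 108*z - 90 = -18*z^2 + 90*z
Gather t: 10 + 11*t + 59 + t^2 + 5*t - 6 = t^2 + 16*t + 63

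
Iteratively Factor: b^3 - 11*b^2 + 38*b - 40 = (b - 4)*(b^2 - 7*b + 10) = (b - 5)*(b - 4)*(b - 2)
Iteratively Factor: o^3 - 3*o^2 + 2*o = (o - 2)*(o^2 - o) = (o - 2)*(o - 1)*(o)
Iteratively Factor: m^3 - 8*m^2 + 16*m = (m - 4)*(m^2 - 4*m) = (m - 4)^2*(m)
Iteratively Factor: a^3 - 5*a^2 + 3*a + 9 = (a - 3)*(a^2 - 2*a - 3) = (a - 3)^2*(a + 1)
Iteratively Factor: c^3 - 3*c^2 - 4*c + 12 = (c + 2)*(c^2 - 5*c + 6) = (c - 2)*(c + 2)*(c - 3)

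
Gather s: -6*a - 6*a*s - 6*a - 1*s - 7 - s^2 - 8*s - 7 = -12*a - s^2 + s*(-6*a - 9) - 14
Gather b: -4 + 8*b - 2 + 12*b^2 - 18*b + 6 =12*b^2 - 10*b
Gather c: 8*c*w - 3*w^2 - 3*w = 8*c*w - 3*w^2 - 3*w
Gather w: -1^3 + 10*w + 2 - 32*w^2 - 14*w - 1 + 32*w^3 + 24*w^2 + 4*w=32*w^3 - 8*w^2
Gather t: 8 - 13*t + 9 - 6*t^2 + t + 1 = -6*t^2 - 12*t + 18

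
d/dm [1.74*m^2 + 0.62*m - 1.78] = 3.48*m + 0.62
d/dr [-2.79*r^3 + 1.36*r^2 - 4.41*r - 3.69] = -8.37*r^2 + 2.72*r - 4.41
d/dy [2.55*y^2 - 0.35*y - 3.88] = 5.1*y - 0.35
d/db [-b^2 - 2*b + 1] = -2*b - 2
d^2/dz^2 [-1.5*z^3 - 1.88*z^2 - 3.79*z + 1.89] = -9.0*z - 3.76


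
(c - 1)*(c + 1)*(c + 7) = c^3 + 7*c^2 - c - 7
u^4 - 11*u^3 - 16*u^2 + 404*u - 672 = (u - 8)*(u - 7)*(u - 2)*(u + 6)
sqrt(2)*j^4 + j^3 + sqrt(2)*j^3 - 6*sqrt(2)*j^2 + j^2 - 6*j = j*(j - 2)*(j + 3)*(sqrt(2)*j + 1)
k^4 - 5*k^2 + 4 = (k - 2)*(k - 1)*(k + 1)*(k + 2)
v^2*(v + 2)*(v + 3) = v^4 + 5*v^3 + 6*v^2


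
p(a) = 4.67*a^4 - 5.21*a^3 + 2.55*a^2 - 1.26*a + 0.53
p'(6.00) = 3501.54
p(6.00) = 5011.73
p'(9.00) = 12396.33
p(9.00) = 27037.52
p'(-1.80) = -170.02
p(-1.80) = 90.47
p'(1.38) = 25.10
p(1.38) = 6.89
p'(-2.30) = -322.95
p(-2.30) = 210.99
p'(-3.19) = -782.97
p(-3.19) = 683.22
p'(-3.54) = -1043.86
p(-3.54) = 1001.45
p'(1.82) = 68.86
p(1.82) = 26.51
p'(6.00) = 3501.54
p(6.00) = 5011.73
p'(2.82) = 307.74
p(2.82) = 195.75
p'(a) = 18.68*a^3 - 15.63*a^2 + 5.1*a - 1.26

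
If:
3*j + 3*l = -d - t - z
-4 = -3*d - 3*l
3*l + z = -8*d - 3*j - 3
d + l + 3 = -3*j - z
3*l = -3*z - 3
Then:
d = -8/15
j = -22/45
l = 28/15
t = -11/15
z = -43/15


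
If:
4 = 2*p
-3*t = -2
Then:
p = 2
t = 2/3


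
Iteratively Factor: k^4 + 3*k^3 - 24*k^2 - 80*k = (k - 5)*(k^3 + 8*k^2 + 16*k) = (k - 5)*(k + 4)*(k^2 + 4*k) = (k - 5)*(k + 4)^2*(k)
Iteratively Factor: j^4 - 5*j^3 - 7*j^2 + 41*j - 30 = (j + 3)*(j^3 - 8*j^2 + 17*j - 10) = (j - 1)*(j + 3)*(j^2 - 7*j + 10) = (j - 2)*(j - 1)*(j + 3)*(j - 5)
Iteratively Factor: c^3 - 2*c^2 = (c)*(c^2 - 2*c) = c*(c - 2)*(c)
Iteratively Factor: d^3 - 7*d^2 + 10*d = (d)*(d^2 - 7*d + 10) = d*(d - 5)*(d - 2)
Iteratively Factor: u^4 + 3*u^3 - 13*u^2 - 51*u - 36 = (u + 3)*(u^3 - 13*u - 12) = (u + 1)*(u + 3)*(u^2 - u - 12) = (u - 4)*(u + 1)*(u + 3)*(u + 3)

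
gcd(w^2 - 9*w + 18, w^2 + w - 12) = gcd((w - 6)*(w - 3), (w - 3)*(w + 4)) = w - 3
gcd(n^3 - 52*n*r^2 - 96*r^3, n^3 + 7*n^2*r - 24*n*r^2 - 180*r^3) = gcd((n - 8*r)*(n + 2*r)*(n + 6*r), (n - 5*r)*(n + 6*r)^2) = n + 6*r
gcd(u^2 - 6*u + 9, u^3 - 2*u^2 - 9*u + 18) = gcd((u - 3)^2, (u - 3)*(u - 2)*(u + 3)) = u - 3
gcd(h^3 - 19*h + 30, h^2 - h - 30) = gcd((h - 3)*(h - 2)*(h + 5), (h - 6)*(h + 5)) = h + 5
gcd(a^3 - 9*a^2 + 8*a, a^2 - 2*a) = a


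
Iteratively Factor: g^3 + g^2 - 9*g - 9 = (g - 3)*(g^2 + 4*g + 3) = (g - 3)*(g + 3)*(g + 1)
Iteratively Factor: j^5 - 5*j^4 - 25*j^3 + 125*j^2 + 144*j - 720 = (j + 3)*(j^4 - 8*j^3 - j^2 + 128*j - 240) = (j - 4)*(j + 3)*(j^3 - 4*j^2 - 17*j + 60) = (j - 5)*(j - 4)*(j + 3)*(j^2 + j - 12) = (j - 5)*(j - 4)*(j - 3)*(j + 3)*(j + 4)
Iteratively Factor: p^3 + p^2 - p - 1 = (p + 1)*(p^2 - 1) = (p + 1)^2*(p - 1)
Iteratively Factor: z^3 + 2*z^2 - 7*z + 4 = (z - 1)*(z^2 + 3*z - 4) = (z - 1)*(z + 4)*(z - 1)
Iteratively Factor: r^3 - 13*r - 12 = (r - 4)*(r^2 + 4*r + 3) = (r - 4)*(r + 1)*(r + 3)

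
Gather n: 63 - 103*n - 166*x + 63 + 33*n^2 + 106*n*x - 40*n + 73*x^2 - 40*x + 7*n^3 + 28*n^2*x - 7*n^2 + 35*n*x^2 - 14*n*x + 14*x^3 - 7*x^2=7*n^3 + n^2*(28*x + 26) + n*(35*x^2 + 92*x - 143) + 14*x^3 + 66*x^2 - 206*x + 126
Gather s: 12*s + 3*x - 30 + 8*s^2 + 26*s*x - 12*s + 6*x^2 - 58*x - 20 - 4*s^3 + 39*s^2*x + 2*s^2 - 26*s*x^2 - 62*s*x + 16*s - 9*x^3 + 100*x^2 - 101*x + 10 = -4*s^3 + s^2*(39*x + 10) + s*(-26*x^2 - 36*x + 16) - 9*x^3 + 106*x^2 - 156*x - 40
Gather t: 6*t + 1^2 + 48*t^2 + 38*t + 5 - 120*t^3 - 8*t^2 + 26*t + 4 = -120*t^3 + 40*t^2 + 70*t + 10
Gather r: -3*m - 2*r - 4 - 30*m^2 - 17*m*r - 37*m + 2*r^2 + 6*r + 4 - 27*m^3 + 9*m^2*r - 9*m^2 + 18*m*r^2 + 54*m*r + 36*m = -27*m^3 - 39*m^2 - 4*m + r^2*(18*m + 2) + r*(9*m^2 + 37*m + 4)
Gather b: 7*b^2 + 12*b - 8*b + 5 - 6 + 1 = 7*b^2 + 4*b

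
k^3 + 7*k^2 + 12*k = k*(k + 3)*(k + 4)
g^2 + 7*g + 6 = (g + 1)*(g + 6)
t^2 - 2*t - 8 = (t - 4)*(t + 2)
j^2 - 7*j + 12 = (j - 4)*(j - 3)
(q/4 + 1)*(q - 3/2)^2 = q^3/4 + q^2/4 - 39*q/16 + 9/4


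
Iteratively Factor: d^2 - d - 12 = (d - 4)*(d + 3)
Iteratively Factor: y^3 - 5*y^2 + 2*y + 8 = (y - 2)*(y^2 - 3*y - 4) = (y - 4)*(y - 2)*(y + 1)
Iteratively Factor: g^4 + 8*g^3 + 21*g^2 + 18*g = (g + 2)*(g^3 + 6*g^2 + 9*g) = g*(g + 2)*(g^2 + 6*g + 9) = g*(g + 2)*(g + 3)*(g + 3)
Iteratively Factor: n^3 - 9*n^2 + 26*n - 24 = (n - 3)*(n^2 - 6*n + 8) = (n - 4)*(n - 3)*(n - 2)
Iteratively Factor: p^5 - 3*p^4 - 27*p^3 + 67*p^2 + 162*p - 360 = (p - 2)*(p^4 - p^3 - 29*p^2 + 9*p + 180) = (p - 5)*(p - 2)*(p^3 + 4*p^2 - 9*p - 36) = (p - 5)*(p - 2)*(p + 3)*(p^2 + p - 12) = (p - 5)*(p - 3)*(p - 2)*(p + 3)*(p + 4)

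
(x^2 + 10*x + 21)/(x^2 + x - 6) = (x + 7)/(x - 2)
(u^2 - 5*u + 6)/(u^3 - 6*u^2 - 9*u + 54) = (u - 2)/(u^2 - 3*u - 18)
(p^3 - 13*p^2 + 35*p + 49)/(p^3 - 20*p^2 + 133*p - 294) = (p + 1)/(p - 6)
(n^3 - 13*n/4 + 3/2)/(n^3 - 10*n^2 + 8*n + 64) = (n^2 - 2*n + 3/4)/(n^2 - 12*n + 32)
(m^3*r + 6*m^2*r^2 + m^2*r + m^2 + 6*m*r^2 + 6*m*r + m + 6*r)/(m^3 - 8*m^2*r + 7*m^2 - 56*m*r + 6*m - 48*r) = (-m^2*r - 6*m*r^2 - m - 6*r)/(-m^2 + 8*m*r - 6*m + 48*r)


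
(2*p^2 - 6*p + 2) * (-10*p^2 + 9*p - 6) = -20*p^4 + 78*p^3 - 86*p^2 + 54*p - 12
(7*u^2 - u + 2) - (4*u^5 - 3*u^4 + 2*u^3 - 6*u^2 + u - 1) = -4*u^5 + 3*u^4 - 2*u^3 + 13*u^2 - 2*u + 3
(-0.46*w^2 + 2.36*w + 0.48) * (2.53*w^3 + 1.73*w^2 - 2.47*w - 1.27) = -1.1638*w^5 + 5.175*w^4 + 6.4334*w^3 - 4.4146*w^2 - 4.1828*w - 0.6096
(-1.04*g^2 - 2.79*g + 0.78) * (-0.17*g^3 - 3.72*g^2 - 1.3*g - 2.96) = 0.1768*g^5 + 4.3431*g^4 + 11.5982*g^3 + 3.8038*g^2 + 7.2444*g - 2.3088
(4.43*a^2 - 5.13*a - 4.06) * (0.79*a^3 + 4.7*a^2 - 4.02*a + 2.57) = 3.4997*a^5 + 16.7683*a^4 - 45.127*a^3 + 12.9257*a^2 + 3.1371*a - 10.4342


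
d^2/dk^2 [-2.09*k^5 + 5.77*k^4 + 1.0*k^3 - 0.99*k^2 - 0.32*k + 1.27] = -41.8*k^3 + 69.24*k^2 + 6.0*k - 1.98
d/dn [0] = 0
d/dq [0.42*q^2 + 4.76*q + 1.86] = 0.84*q + 4.76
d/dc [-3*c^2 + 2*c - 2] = 2 - 6*c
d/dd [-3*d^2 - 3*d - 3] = -6*d - 3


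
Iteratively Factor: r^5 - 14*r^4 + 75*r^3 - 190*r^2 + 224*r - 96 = (r - 1)*(r^4 - 13*r^3 + 62*r^2 - 128*r + 96) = (r - 3)*(r - 1)*(r^3 - 10*r^2 + 32*r - 32) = (r - 4)*(r - 3)*(r - 1)*(r^2 - 6*r + 8) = (r - 4)^2*(r - 3)*(r - 1)*(r - 2)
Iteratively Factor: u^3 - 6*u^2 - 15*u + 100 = (u - 5)*(u^2 - u - 20) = (u - 5)*(u + 4)*(u - 5)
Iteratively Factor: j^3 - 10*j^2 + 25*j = (j)*(j^2 - 10*j + 25) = j*(j - 5)*(j - 5)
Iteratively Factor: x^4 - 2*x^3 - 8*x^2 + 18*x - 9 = (x - 1)*(x^3 - x^2 - 9*x + 9) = (x - 3)*(x - 1)*(x^2 + 2*x - 3) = (x - 3)*(x - 1)^2*(x + 3)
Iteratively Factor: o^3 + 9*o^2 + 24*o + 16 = (o + 4)*(o^2 + 5*o + 4) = (o + 4)^2*(o + 1)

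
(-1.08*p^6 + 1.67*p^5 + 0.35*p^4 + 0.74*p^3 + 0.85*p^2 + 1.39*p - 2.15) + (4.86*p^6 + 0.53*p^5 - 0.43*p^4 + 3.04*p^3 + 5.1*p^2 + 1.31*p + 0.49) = 3.78*p^6 + 2.2*p^5 - 0.08*p^4 + 3.78*p^3 + 5.95*p^2 + 2.7*p - 1.66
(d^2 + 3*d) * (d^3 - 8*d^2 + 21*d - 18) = d^5 - 5*d^4 - 3*d^3 + 45*d^2 - 54*d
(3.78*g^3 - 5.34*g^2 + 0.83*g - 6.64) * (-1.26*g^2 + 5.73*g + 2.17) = -4.7628*g^5 + 28.3878*g^4 - 23.4414*g^3 + 1.5345*g^2 - 36.2461*g - 14.4088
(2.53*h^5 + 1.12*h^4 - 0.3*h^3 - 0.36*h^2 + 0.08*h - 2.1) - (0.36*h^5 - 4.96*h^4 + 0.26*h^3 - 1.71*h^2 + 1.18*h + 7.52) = 2.17*h^5 + 6.08*h^4 - 0.56*h^3 + 1.35*h^2 - 1.1*h - 9.62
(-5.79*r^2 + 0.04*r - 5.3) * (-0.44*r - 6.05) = 2.5476*r^3 + 35.0119*r^2 + 2.09*r + 32.065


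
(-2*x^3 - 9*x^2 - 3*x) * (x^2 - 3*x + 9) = -2*x^5 - 3*x^4 + 6*x^3 - 72*x^2 - 27*x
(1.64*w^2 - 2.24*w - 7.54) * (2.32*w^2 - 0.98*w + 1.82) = 3.8048*w^4 - 6.804*w^3 - 12.3128*w^2 + 3.3124*w - 13.7228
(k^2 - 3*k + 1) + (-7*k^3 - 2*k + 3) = -7*k^3 + k^2 - 5*k + 4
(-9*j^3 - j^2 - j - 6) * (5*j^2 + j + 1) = -45*j^5 - 14*j^4 - 15*j^3 - 32*j^2 - 7*j - 6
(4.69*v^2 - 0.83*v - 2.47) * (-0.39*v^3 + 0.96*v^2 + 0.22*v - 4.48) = -1.8291*v^5 + 4.8261*v^4 + 1.1983*v^3 - 23.565*v^2 + 3.175*v + 11.0656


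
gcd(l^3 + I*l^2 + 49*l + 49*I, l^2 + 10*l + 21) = 1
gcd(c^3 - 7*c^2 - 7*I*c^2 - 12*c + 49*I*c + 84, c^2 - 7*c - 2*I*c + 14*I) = c - 7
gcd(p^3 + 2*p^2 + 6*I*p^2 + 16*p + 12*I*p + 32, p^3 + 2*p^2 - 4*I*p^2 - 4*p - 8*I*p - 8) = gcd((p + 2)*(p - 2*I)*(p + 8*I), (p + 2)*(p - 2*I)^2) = p^2 + p*(2 - 2*I) - 4*I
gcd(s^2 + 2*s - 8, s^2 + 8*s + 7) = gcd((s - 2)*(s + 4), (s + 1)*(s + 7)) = 1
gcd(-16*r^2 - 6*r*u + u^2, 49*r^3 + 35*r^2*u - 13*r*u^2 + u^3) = 1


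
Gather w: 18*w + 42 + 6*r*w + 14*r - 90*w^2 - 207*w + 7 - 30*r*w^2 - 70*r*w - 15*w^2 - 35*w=14*r + w^2*(-30*r - 105) + w*(-64*r - 224) + 49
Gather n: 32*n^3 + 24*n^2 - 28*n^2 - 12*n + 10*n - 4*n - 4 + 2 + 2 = 32*n^3 - 4*n^2 - 6*n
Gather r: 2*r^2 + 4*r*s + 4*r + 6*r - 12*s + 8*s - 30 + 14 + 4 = 2*r^2 + r*(4*s + 10) - 4*s - 12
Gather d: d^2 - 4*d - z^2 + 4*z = d^2 - 4*d - z^2 + 4*z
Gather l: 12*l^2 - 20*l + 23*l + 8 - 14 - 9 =12*l^2 + 3*l - 15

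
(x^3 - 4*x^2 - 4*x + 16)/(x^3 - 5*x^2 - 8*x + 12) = (x^2 - 6*x + 8)/(x^2 - 7*x + 6)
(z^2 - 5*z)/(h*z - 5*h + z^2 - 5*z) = z/(h + z)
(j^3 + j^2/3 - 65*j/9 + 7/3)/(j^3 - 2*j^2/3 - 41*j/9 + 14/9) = (j + 3)/(j + 2)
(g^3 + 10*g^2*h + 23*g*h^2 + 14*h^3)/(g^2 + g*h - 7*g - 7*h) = (g^2 + 9*g*h + 14*h^2)/(g - 7)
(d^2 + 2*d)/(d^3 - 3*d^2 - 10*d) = 1/(d - 5)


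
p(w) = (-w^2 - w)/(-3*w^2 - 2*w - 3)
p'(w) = (-2*w - 1)/(-3*w^2 - 2*w - 3) + (6*w + 2)*(-w^2 - w)/(-3*w^2 - 2*w - 3)^2 = (-w^2 + 6*w + 3)/(9*w^4 + 12*w^3 + 22*w^2 + 12*w + 9)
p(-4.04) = 0.28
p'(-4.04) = -0.02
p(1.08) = 0.26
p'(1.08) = 0.11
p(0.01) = 0.00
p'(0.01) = 0.34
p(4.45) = 0.34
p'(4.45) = 0.00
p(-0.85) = -0.04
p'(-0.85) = -0.23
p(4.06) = 0.34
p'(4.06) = 0.00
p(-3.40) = 0.26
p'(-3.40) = -0.03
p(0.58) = 0.18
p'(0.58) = 0.23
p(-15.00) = 0.32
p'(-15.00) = 0.00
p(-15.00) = 0.32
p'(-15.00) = 0.00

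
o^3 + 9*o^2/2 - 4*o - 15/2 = (o - 3/2)*(o + 1)*(o + 5)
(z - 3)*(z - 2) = z^2 - 5*z + 6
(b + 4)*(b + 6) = b^2 + 10*b + 24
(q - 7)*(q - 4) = q^2 - 11*q + 28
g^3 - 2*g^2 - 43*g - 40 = (g - 8)*(g + 1)*(g + 5)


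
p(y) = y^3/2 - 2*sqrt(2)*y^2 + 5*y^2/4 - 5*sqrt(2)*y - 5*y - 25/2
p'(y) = 3*y^2/2 - 4*sqrt(2)*y + 5*y/2 - 5*sqrt(2) - 5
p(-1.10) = -1.80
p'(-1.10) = -6.78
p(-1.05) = -2.14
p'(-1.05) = -7.10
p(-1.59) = 0.69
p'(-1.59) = -3.26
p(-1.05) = -2.14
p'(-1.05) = -7.10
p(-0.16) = -10.61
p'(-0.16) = -11.53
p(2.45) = -44.20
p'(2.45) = -10.80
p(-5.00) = -54.11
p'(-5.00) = 41.21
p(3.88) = -53.89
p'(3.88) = -1.74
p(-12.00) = -958.94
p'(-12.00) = 241.81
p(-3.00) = -3.99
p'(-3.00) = 10.90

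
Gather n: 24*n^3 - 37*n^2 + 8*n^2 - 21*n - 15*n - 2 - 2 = 24*n^3 - 29*n^2 - 36*n - 4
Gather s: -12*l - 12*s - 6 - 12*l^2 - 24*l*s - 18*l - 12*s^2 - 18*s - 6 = -12*l^2 - 30*l - 12*s^2 + s*(-24*l - 30) - 12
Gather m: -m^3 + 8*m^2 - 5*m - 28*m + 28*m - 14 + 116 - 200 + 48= -m^3 + 8*m^2 - 5*m - 50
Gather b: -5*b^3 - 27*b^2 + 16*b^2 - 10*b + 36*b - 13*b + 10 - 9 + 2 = -5*b^3 - 11*b^2 + 13*b + 3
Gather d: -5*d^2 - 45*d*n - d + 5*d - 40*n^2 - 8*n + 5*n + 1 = -5*d^2 + d*(4 - 45*n) - 40*n^2 - 3*n + 1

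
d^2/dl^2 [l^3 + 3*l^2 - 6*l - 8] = 6*l + 6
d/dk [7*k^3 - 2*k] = 21*k^2 - 2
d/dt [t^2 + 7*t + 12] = 2*t + 7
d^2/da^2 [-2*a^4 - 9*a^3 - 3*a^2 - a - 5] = -24*a^2 - 54*a - 6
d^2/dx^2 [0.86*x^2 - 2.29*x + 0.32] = 1.72000000000000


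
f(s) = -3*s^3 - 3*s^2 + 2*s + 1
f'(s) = -9*s^2 - 6*s + 2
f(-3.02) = 50.23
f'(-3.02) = -61.96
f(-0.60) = -0.63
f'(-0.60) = 2.36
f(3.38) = -142.36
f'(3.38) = -121.10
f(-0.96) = -1.03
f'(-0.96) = -0.53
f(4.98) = -433.96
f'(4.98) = -251.08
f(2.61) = -67.56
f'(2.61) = -74.97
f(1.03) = -3.40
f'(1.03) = -13.73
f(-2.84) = 39.84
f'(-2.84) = -53.55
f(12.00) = -5591.00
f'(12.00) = -1366.00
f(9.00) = -2411.00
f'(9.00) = -781.00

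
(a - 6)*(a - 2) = a^2 - 8*a + 12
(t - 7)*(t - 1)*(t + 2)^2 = t^4 - 4*t^3 - 21*t^2 - 4*t + 28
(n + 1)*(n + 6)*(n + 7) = n^3 + 14*n^2 + 55*n + 42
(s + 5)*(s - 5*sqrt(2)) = s^2 - 5*sqrt(2)*s + 5*s - 25*sqrt(2)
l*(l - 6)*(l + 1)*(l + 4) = l^4 - l^3 - 26*l^2 - 24*l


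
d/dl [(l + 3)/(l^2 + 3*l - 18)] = (l^2 + 3*l - (l + 3)*(2*l + 3) - 18)/(l^2 + 3*l - 18)^2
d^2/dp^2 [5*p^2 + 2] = 10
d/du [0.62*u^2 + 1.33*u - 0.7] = 1.24*u + 1.33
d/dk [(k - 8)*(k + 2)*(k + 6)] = 3*k^2 - 52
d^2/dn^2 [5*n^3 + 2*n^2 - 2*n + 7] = 30*n + 4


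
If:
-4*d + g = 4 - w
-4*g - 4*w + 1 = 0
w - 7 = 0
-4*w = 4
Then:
No Solution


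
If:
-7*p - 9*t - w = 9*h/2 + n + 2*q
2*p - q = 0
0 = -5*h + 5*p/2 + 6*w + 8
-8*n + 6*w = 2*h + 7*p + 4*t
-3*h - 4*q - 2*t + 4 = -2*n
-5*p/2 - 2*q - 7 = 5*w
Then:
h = -385/1447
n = -4161/2894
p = 254/1447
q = 508/1447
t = 375/1447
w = -2356/1447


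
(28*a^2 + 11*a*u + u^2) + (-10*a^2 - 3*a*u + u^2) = 18*a^2 + 8*a*u + 2*u^2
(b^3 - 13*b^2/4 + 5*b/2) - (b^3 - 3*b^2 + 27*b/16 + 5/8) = -b^2/4 + 13*b/16 - 5/8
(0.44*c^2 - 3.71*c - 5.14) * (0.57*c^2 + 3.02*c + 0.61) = 0.2508*c^4 - 0.7859*c^3 - 13.8656*c^2 - 17.7859*c - 3.1354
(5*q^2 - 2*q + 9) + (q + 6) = 5*q^2 - q + 15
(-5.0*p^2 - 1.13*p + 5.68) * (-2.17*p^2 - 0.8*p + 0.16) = 10.85*p^4 + 6.4521*p^3 - 12.2216*p^2 - 4.7248*p + 0.9088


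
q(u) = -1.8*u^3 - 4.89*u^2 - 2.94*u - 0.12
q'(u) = -5.4*u^2 - 9.78*u - 2.94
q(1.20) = -13.80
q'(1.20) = -22.45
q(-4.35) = 68.30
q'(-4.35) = -62.58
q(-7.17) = 433.05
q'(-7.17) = -210.43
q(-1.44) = -0.65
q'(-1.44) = -0.05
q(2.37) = -58.52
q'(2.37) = -56.45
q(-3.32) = 21.61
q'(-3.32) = -29.99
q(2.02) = -40.85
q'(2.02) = -44.73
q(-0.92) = -0.15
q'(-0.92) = 1.49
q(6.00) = -582.60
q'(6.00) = -256.02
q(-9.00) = 942.45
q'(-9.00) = -352.32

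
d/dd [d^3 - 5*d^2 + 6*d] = 3*d^2 - 10*d + 6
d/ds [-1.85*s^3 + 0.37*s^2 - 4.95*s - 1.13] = -5.55*s^2 + 0.74*s - 4.95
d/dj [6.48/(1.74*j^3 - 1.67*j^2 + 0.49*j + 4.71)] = (-33.8256*j^2 + 21.6432*j - 3.1752)/(1.74*j^3 - 1.67*j^2 + 0.49*j + 4.71)^2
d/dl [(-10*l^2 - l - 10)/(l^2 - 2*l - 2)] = 3*(7*l^2 + 20*l - 6)/(l^4 - 4*l^3 + 8*l + 4)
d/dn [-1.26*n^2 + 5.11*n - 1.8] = 5.11 - 2.52*n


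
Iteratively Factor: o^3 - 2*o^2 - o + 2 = (o + 1)*(o^2 - 3*o + 2) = (o - 2)*(o + 1)*(o - 1)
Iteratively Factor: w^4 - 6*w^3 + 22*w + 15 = (w - 5)*(w^3 - w^2 - 5*w - 3) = (w - 5)*(w + 1)*(w^2 - 2*w - 3) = (w - 5)*(w + 1)^2*(w - 3)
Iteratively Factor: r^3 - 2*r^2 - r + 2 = (r - 2)*(r^2 - 1) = (r - 2)*(r - 1)*(r + 1)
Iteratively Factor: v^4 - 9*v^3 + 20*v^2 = (v - 5)*(v^3 - 4*v^2) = v*(v - 5)*(v^2 - 4*v) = v*(v - 5)*(v - 4)*(v)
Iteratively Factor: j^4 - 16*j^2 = (j - 4)*(j^3 + 4*j^2) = (j - 4)*(j + 4)*(j^2) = j*(j - 4)*(j + 4)*(j)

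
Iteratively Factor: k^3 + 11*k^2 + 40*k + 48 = (k + 4)*(k^2 + 7*k + 12) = (k + 3)*(k + 4)*(k + 4)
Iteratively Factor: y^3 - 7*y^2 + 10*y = (y - 5)*(y^2 - 2*y) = y*(y - 5)*(y - 2)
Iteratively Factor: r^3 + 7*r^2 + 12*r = (r + 3)*(r^2 + 4*r) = (r + 3)*(r + 4)*(r)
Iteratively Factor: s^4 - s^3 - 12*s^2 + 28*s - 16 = (s - 1)*(s^3 - 12*s + 16) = (s - 2)*(s - 1)*(s^2 + 2*s - 8) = (s - 2)*(s - 1)*(s + 4)*(s - 2)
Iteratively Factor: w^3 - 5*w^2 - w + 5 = (w - 5)*(w^2 - 1) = (w - 5)*(w + 1)*(w - 1)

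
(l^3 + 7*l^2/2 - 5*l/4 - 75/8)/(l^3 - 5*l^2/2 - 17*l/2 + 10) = (l^2 + l - 15/4)/(l^2 - 5*l + 4)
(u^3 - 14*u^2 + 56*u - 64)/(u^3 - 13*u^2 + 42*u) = (u^3 - 14*u^2 + 56*u - 64)/(u*(u^2 - 13*u + 42))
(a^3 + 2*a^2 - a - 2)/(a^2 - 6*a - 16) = (a^2 - 1)/(a - 8)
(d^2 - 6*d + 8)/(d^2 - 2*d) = (d - 4)/d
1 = 1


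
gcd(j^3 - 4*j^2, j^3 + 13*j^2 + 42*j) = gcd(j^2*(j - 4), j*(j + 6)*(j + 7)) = j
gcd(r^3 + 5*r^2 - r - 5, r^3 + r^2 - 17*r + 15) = r^2 + 4*r - 5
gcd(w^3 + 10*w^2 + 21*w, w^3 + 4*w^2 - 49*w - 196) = w + 7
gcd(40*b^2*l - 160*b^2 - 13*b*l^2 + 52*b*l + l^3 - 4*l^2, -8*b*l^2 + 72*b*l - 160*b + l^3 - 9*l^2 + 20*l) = 8*b*l - 32*b - l^2 + 4*l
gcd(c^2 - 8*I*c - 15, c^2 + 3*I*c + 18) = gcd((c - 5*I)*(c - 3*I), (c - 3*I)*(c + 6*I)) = c - 3*I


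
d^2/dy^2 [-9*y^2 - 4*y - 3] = -18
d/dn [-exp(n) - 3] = -exp(n)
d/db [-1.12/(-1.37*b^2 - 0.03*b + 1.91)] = (-3.0688*b - 0.0336)/(1.37*b^2 + 0.03*b - 1.91)^2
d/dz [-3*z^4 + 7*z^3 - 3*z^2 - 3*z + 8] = -12*z^3 + 21*z^2 - 6*z - 3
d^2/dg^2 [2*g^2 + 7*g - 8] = 4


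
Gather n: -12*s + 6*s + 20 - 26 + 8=2 - 6*s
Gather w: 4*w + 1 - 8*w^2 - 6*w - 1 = -8*w^2 - 2*w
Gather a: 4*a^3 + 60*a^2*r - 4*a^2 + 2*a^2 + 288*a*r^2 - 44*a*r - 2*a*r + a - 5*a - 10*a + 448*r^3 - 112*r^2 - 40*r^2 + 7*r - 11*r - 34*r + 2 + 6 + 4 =4*a^3 + a^2*(60*r - 2) + a*(288*r^2 - 46*r - 14) + 448*r^3 - 152*r^2 - 38*r + 12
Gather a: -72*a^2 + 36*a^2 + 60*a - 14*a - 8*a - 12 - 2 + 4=-36*a^2 + 38*a - 10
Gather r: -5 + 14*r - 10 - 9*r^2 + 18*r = -9*r^2 + 32*r - 15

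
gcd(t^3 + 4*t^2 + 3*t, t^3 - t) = t^2 + t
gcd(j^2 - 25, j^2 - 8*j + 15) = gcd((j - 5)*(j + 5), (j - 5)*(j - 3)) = j - 5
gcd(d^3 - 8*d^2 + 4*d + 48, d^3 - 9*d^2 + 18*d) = d - 6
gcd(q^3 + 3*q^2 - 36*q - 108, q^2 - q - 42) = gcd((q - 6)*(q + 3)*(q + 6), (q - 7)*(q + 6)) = q + 6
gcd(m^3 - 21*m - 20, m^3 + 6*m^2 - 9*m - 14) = m + 1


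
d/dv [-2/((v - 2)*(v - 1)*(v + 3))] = 2*(3*v^2 - 7)/(v^6 - 14*v^4 + 12*v^3 + 49*v^2 - 84*v + 36)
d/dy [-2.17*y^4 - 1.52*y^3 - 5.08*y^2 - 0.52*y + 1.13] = -8.68*y^3 - 4.56*y^2 - 10.16*y - 0.52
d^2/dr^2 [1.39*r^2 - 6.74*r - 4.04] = 2.78000000000000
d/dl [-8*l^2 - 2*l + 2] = -16*l - 2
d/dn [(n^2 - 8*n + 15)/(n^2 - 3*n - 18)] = (5*n^2 - 66*n + 189)/(n^4 - 6*n^3 - 27*n^2 + 108*n + 324)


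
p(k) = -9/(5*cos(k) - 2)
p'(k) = -45*sin(k)/(5*cos(k) - 2)^2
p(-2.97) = 1.30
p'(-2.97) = 0.16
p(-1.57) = 4.51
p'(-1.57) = 11.29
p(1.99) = 2.23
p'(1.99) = -2.52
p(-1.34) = 10.51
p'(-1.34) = 59.75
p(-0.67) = -4.69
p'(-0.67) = 7.59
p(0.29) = -3.22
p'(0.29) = -1.65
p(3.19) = 1.29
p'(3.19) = 0.04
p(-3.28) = 1.29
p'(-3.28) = -0.13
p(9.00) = 1.37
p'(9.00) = -0.43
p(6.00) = -3.21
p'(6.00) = 1.60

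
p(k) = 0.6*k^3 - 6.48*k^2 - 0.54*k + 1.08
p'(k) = 1.8*k^2 - 12.96*k - 0.54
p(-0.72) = -2.11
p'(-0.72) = 9.72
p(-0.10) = 1.07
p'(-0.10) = 0.77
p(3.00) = -42.66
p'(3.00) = -23.22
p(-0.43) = 0.07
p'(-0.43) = 5.37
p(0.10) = 0.96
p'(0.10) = -1.82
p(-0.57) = -0.83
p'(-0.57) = 7.43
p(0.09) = 0.98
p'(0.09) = -1.69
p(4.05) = -67.54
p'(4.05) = -23.50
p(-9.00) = -956.34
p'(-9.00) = 261.90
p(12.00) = 98.28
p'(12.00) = 103.14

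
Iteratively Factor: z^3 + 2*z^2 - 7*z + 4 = (z - 1)*(z^2 + 3*z - 4) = (z - 1)*(z + 4)*(z - 1)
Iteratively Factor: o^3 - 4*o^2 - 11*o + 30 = (o - 2)*(o^2 - 2*o - 15) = (o - 5)*(o - 2)*(o + 3)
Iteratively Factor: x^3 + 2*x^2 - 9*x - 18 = (x + 2)*(x^2 - 9) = (x - 3)*(x + 2)*(x + 3)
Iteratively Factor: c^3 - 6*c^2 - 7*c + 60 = (c + 3)*(c^2 - 9*c + 20) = (c - 5)*(c + 3)*(c - 4)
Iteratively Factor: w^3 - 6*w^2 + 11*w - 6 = (w - 3)*(w^2 - 3*w + 2) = (w - 3)*(w - 2)*(w - 1)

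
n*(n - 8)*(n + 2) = n^3 - 6*n^2 - 16*n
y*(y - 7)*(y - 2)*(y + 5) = y^4 - 4*y^3 - 31*y^2 + 70*y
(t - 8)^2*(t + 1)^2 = t^4 - 14*t^3 + 33*t^2 + 112*t + 64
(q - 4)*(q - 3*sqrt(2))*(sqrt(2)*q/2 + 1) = sqrt(2)*q^3/2 - 2*sqrt(2)*q^2 - 2*q^2 - 3*sqrt(2)*q + 8*q + 12*sqrt(2)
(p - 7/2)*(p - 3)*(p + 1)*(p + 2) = p^4 - 7*p^3/2 - 7*p^2 + 37*p/2 + 21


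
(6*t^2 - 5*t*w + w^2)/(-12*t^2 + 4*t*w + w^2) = (-3*t + w)/(6*t + w)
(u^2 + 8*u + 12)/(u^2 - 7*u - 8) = (u^2 + 8*u + 12)/(u^2 - 7*u - 8)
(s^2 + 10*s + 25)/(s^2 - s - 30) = (s + 5)/(s - 6)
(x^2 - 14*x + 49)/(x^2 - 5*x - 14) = (x - 7)/(x + 2)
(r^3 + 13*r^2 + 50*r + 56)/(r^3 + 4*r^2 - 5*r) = (r^3 + 13*r^2 + 50*r + 56)/(r*(r^2 + 4*r - 5))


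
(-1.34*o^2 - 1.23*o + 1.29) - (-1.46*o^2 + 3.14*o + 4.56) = 0.12*o^2 - 4.37*o - 3.27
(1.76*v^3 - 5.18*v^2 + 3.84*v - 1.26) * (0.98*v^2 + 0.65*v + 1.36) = 1.7248*v^5 - 3.9324*v^4 + 2.7898*v^3 - 5.7836*v^2 + 4.4034*v - 1.7136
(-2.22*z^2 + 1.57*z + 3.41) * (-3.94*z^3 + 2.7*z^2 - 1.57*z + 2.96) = 8.7468*z^5 - 12.1798*z^4 - 5.711*z^3 + 0.1709*z^2 - 0.706500000000001*z + 10.0936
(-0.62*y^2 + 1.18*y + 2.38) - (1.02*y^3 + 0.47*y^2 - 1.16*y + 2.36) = -1.02*y^3 - 1.09*y^2 + 2.34*y + 0.02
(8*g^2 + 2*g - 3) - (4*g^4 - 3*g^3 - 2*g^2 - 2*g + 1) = -4*g^4 + 3*g^3 + 10*g^2 + 4*g - 4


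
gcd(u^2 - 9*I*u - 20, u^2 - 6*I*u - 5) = u - 5*I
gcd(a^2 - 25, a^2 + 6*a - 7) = 1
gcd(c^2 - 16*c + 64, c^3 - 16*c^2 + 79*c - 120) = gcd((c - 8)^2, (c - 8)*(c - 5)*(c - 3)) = c - 8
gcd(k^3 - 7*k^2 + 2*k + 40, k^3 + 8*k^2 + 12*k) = k + 2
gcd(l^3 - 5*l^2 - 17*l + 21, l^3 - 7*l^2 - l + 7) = l^2 - 8*l + 7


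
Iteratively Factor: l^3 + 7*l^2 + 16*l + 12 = (l + 2)*(l^2 + 5*l + 6) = (l + 2)*(l + 3)*(l + 2)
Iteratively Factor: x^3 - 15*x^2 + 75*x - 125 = (x - 5)*(x^2 - 10*x + 25) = (x - 5)^2*(x - 5)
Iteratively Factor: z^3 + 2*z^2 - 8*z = (z)*(z^2 + 2*z - 8) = z*(z - 2)*(z + 4)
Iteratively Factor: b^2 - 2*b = (b - 2)*(b)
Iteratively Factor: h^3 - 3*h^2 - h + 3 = (h + 1)*(h^2 - 4*h + 3) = (h - 3)*(h + 1)*(h - 1)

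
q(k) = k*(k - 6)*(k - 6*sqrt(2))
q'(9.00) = 33.18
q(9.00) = 13.90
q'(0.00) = 50.91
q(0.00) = 0.00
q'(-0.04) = 52.08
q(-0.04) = -2.06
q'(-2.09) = 124.56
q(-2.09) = -178.81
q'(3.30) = -12.02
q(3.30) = 46.20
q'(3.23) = -11.36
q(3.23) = 47.02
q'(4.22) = -17.92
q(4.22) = 32.04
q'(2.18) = 2.01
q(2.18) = 52.51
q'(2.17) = 2.17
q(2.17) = 52.49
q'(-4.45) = 239.24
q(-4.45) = -601.52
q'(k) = k*(k - 6) + k*(k - 6*sqrt(2)) + (k - 6)*(k - 6*sqrt(2)) = 3*k^2 - 12*sqrt(2)*k - 12*k + 36*sqrt(2)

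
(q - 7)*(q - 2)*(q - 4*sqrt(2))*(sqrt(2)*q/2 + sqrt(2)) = sqrt(2)*q^4/2 - 7*sqrt(2)*q^3/2 - 4*q^3 - 2*sqrt(2)*q^2 + 28*q^2 + 16*q + 14*sqrt(2)*q - 112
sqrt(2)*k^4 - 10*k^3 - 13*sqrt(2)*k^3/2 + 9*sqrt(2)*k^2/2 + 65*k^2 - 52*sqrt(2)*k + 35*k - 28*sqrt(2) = (k - 7)*(k - 4*sqrt(2))*(k - sqrt(2))*(sqrt(2)*k + sqrt(2)/2)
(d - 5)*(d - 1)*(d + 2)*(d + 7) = d^4 + 3*d^3 - 35*d^2 - 39*d + 70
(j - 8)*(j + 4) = j^2 - 4*j - 32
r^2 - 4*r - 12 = (r - 6)*(r + 2)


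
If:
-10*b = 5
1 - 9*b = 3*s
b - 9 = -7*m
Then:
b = -1/2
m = 19/14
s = 11/6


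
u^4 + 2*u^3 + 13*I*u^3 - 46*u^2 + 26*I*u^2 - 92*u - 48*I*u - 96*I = (u + 2)*(u + 2*I)*(u + 3*I)*(u + 8*I)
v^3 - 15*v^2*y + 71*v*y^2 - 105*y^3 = (v - 7*y)*(v - 5*y)*(v - 3*y)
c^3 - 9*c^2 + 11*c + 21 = (c - 7)*(c - 3)*(c + 1)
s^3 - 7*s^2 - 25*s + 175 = (s - 7)*(s - 5)*(s + 5)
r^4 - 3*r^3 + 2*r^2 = r^2*(r - 2)*(r - 1)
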